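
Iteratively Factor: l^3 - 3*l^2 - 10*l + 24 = (l - 4)*(l^2 + l - 6) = (l - 4)*(l + 3)*(l - 2)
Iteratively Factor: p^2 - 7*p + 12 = (p - 4)*(p - 3)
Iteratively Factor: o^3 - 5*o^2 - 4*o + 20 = (o - 2)*(o^2 - 3*o - 10) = (o - 5)*(o - 2)*(o + 2)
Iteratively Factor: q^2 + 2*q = (q)*(q + 2)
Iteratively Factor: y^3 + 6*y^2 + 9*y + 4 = (y + 4)*(y^2 + 2*y + 1) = (y + 1)*(y + 4)*(y + 1)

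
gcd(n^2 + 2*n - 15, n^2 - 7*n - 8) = 1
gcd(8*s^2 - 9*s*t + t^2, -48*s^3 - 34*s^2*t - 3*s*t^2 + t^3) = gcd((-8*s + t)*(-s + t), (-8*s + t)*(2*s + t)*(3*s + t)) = 8*s - t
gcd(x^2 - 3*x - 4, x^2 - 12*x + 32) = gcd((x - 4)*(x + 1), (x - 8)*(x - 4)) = x - 4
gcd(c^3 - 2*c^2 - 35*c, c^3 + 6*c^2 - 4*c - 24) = 1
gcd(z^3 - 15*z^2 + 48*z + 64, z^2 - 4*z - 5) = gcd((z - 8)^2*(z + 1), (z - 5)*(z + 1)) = z + 1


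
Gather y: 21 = 21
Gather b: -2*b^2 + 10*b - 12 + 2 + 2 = -2*b^2 + 10*b - 8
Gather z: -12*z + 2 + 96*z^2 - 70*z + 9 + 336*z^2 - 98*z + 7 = 432*z^2 - 180*z + 18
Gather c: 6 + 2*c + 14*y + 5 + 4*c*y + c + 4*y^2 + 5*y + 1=c*(4*y + 3) + 4*y^2 + 19*y + 12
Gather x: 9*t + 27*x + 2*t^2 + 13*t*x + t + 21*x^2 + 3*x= 2*t^2 + 10*t + 21*x^2 + x*(13*t + 30)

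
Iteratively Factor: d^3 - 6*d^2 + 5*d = (d)*(d^2 - 6*d + 5) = d*(d - 1)*(d - 5)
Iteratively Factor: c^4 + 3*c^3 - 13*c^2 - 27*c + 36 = (c + 4)*(c^3 - c^2 - 9*c + 9) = (c + 3)*(c + 4)*(c^2 - 4*c + 3) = (c - 1)*(c + 3)*(c + 4)*(c - 3)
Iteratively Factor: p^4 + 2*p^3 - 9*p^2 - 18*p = (p + 2)*(p^3 - 9*p) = (p + 2)*(p + 3)*(p^2 - 3*p) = p*(p + 2)*(p + 3)*(p - 3)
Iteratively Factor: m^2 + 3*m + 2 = (m + 1)*(m + 2)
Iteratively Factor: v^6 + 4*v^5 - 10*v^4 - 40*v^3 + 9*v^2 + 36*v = (v - 1)*(v^5 + 5*v^4 - 5*v^3 - 45*v^2 - 36*v) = (v - 1)*(v + 1)*(v^4 + 4*v^3 - 9*v^2 - 36*v) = (v - 1)*(v + 1)*(v + 3)*(v^3 + v^2 - 12*v) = (v - 3)*(v - 1)*(v + 1)*(v + 3)*(v^2 + 4*v) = (v - 3)*(v - 1)*(v + 1)*(v + 3)*(v + 4)*(v)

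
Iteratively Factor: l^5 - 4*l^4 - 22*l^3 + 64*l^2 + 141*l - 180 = (l + 3)*(l^4 - 7*l^3 - l^2 + 67*l - 60) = (l - 4)*(l + 3)*(l^3 - 3*l^2 - 13*l + 15) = (l - 4)*(l + 3)^2*(l^2 - 6*l + 5) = (l - 4)*(l - 1)*(l + 3)^2*(l - 5)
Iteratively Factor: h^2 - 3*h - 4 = (h + 1)*(h - 4)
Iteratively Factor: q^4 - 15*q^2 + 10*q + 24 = (q - 3)*(q^3 + 3*q^2 - 6*q - 8) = (q - 3)*(q + 4)*(q^2 - q - 2) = (q - 3)*(q + 1)*(q + 4)*(q - 2)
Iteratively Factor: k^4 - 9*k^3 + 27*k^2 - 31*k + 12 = (k - 1)*(k^3 - 8*k^2 + 19*k - 12) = (k - 4)*(k - 1)*(k^2 - 4*k + 3) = (k - 4)*(k - 3)*(k - 1)*(k - 1)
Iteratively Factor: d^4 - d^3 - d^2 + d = (d)*(d^3 - d^2 - d + 1) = d*(d - 1)*(d^2 - 1) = d*(d - 1)^2*(d + 1)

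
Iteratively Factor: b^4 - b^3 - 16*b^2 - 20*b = (b + 2)*(b^3 - 3*b^2 - 10*b) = b*(b + 2)*(b^2 - 3*b - 10) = b*(b + 2)^2*(b - 5)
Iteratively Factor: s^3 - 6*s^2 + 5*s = (s)*(s^2 - 6*s + 5) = s*(s - 1)*(s - 5)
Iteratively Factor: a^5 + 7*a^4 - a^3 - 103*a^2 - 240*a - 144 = (a + 3)*(a^4 + 4*a^3 - 13*a^2 - 64*a - 48) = (a - 4)*(a + 3)*(a^3 + 8*a^2 + 19*a + 12) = (a - 4)*(a + 1)*(a + 3)*(a^2 + 7*a + 12) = (a - 4)*(a + 1)*(a + 3)^2*(a + 4)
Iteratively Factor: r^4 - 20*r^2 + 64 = (r + 2)*(r^3 - 2*r^2 - 16*r + 32) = (r - 2)*(r + 2)*(r^2 - 16) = (r - 4)*(r - 2)*(r + 2)*(r + 4)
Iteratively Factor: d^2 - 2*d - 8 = (d - 4)*(d + 2)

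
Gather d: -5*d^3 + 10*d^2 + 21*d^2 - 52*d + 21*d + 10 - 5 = -5*d^3 + 31*d^2 - 31*d + 5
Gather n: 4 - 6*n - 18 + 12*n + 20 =6*n + 6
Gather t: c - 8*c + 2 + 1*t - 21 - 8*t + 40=-7*c - 7*t + 21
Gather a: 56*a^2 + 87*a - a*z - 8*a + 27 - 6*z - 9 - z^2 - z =56*a^2 + a*(79 - z) - z^2 - 7*z + 18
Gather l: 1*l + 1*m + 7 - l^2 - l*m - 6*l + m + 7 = -l^2 + l*(-m - 5) + 2*m + 14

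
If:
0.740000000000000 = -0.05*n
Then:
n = -14.80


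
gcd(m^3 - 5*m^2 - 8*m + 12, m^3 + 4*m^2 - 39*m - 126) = m - 6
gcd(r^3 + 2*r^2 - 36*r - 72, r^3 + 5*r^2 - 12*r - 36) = r^2 + 8*r + 12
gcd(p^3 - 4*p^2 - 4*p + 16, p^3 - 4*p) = p^2 - 4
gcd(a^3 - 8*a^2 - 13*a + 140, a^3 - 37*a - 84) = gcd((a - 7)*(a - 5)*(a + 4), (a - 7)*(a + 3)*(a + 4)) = a^2 - 3*a - 28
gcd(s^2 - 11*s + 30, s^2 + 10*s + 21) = 1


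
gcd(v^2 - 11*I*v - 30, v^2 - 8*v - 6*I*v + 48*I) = v - 6*I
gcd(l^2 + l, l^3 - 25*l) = l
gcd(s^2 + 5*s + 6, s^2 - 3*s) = 1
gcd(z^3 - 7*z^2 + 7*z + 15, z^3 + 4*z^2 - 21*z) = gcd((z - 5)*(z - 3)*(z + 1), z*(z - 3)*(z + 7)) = z - 3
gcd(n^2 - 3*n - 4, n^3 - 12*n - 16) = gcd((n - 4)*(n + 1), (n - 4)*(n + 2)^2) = n - 4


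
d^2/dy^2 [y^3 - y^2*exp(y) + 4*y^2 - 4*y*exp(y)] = -y^2*exp(y) - 8*y*exp(y) + 6*y - 10*exp(y) + 8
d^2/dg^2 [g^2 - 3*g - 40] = 2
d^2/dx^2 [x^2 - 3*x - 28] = 2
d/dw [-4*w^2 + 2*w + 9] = 2 - 8*w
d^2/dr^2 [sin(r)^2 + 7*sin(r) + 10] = -7*sin(r) + 2*cos(2*r)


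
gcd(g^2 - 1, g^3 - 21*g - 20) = g + 1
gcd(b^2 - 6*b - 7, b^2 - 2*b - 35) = b - 7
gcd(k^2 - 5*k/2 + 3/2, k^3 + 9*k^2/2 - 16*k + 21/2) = k^2 - 5*k/2 + 3/2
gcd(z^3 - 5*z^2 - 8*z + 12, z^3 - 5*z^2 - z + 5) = z - 1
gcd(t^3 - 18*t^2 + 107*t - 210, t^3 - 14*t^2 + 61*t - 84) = t - 7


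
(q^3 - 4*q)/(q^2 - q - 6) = q*(q - 2)/(q - 3)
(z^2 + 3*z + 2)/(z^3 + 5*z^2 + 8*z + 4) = 1/(z + 2)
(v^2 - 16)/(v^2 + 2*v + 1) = (v^2 - 16)/(v^2 + 2*v + 1)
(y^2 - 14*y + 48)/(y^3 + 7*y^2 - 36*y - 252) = (y - 8)/(y^2 + 13*y + 42)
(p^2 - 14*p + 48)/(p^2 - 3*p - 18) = (p - 8)/(p + 3)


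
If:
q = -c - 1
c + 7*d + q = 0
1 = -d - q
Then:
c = 1/7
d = 1/7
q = -8/7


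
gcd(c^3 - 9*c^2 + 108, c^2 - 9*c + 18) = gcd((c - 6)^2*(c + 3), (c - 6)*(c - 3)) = c - 6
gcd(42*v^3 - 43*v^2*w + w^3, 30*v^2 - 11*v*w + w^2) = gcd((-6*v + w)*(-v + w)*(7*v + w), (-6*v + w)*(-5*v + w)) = 6*v - w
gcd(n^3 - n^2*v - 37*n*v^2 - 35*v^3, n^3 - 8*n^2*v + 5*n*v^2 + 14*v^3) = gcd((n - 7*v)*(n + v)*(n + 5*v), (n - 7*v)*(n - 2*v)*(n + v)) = -n^2 + 6*n*v + 7*v^2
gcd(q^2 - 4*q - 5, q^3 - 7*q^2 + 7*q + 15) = q^2 - 4*q - 5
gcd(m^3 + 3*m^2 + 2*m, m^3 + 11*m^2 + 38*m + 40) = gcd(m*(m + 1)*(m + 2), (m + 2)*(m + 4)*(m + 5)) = m + 2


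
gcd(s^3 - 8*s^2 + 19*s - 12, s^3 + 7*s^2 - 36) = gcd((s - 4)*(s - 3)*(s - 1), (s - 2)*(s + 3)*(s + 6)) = 1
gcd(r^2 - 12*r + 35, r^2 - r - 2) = 1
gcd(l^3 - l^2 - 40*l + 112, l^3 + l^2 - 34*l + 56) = l^2 + 3*l - 28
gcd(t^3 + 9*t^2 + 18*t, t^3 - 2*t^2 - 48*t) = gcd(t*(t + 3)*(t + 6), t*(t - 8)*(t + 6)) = t^2 + 6*t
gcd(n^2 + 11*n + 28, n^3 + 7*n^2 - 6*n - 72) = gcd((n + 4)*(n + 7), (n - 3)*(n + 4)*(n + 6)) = n + 4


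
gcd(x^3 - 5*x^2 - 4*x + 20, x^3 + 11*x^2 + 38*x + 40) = x + 2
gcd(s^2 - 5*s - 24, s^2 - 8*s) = s - 8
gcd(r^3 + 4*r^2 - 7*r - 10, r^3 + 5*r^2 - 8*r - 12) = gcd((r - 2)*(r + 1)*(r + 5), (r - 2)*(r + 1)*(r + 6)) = r^2 - r - 2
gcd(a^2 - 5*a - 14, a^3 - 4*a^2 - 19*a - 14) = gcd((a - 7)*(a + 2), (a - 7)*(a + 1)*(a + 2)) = a^2 - 5*a - 14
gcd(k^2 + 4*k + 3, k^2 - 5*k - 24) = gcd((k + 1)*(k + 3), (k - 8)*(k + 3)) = k + 3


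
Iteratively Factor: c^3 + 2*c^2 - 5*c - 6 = (c + 3)*(c^2 - c - 2) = (c - 2)*(c + 3)*(c + 1)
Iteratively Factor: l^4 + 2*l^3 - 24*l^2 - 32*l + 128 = (l - 2)*(l^3 + 4*l^2 - 16*l - 64) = (l - 2)*(l + 4)*(l^2 - 16) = (l - 2)*(l + 4)^2*(l - 4)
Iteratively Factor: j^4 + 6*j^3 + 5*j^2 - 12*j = (j + 4)*(j^3 + 2*j^2 - 3*j) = (j - 1)*(j + 4)*(j^2 + 3*j) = (j - 1)*(j + 3)*(j + 4)*(j)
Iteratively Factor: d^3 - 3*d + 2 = (d - 1)*(d^2 + d - 2) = (d - 1)^2*(d + 2)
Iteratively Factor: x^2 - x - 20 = (x + 4)*(x - 5)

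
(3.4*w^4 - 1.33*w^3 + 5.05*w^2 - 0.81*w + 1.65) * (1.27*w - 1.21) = 4.318*w^5 - 5.8031*w^4 + 8.0228*w^3 - 7.1392*w^2 + 3.0756*w - 1.9965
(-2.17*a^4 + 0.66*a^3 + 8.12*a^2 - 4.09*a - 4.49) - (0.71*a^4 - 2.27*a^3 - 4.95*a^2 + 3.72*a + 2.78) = -2.88*a^4 + 2.93*a^3 + 13.07*a^2 - 7.81*a - 7.27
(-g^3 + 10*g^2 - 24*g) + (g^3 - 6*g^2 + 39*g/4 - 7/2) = 4*g^2 - 57*g/4 - 7/2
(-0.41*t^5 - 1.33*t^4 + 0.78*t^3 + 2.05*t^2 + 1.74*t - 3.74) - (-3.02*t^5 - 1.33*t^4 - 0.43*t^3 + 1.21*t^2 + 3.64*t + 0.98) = 2.61*t^5 + 1.21*t^3 + 0.84*t^2 - 1.9*t - 4.72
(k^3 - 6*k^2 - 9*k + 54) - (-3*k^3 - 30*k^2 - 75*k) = 4*k^3 + 24*k^2 + 66*k + 54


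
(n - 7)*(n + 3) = n^2 - 4*n - 21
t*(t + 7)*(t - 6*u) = t^3 - 6*t^2*u + 7*t^2 - 42*t*u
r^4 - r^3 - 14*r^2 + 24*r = r*(r - 3)*(r - 2)*(r + 4)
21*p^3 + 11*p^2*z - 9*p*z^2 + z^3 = (-7*p + z)*(-3*p + z)*(p + z)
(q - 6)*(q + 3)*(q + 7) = q^3 + 4*q^2 - 39*q - 126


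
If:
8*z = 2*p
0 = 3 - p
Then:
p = 3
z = 3/4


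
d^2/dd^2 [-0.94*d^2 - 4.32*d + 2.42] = -1.88000000000000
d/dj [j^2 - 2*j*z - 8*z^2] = 2*j - 2*z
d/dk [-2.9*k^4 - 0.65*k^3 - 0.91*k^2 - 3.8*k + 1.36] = -11.6*k^3 - 1.95*k^2 - 1.82*k - 3.8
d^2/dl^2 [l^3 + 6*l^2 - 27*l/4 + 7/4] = 6*l + 12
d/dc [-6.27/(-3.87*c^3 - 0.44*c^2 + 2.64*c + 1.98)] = (-72.7947*c^2 - 5.5176*c + 16.5528)/(3.87*c^3 + 0.44*c^2 - 2.64*c - 1.98)^2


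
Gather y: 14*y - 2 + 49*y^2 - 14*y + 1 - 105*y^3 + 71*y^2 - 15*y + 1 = -105*y^3 + 120*y^2 - 15*y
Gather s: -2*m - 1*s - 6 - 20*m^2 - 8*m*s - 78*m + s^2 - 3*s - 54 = -20*m^2 - 80*m + s^2 + s*(-8*m - 4) - 60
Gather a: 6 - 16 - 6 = -16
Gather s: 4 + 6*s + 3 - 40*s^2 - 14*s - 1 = -40*s^2 - 8*s + 6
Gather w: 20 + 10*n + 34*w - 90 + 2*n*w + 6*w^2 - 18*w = 10*n + 6*w^2 + w*(2*n + 16) - 70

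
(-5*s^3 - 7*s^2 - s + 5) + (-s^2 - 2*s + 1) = -5*s^3 - 8*s^2 - 3*s + 6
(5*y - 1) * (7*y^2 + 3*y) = 35*y^3 + 8*y^2 - 3*y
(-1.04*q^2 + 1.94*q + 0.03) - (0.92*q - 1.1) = -1.04*q^2 + 1.02*q + 1.13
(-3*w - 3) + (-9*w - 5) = -12*w - 8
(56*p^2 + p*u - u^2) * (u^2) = 56*p^2*u^2 + p*u^3 - u^4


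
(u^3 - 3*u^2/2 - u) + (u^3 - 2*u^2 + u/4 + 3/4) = 2*u^3 - 7*u^2/2 - 3*u/4 + 3/4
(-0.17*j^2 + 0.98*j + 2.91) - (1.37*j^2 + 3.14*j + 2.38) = -1.54*j^2 - 2.16*j + 0.53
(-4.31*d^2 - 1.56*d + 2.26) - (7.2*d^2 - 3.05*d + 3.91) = -11.51*d^2 + 1.49*d - 1.65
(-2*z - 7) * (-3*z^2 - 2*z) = 6*z^3 + 25*z^2 + 14*z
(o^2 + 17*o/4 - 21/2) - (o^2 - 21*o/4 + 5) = 19*o/2 - 31/2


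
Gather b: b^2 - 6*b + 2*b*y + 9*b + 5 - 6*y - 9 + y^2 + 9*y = b^2 + b*(2*y + 3) + y^2 + 3*y - 4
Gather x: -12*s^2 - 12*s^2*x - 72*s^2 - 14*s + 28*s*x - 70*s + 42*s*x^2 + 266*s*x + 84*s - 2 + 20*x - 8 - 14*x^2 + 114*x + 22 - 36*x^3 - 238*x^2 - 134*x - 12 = -84*s^2 - 36*x^3 + x^2*(42*s - 252) + x*(-12*s^2 + 294*s)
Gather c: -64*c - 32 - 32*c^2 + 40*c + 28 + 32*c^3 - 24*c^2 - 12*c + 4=32*c^3 - 56*c^2 - 36*c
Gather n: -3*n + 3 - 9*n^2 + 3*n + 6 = 9 - 9*n^2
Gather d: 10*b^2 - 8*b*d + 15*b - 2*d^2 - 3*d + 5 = 10*b^2 + 15*b - 2*d^2 + d*(-8*b - 3) + 5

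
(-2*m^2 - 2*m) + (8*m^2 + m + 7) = 6*m^2 - m + 7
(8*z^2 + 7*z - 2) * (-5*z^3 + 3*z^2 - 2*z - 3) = -40*z^5 - 11*z^4 + 15*z^3 - 44*z^2 - 17*z + 6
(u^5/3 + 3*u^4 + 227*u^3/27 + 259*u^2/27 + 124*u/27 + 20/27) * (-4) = -4*u^5/3 - 12*u^4 - 908*u^3/27 - 1036*u^2/27 - 496*u/27 - 80/27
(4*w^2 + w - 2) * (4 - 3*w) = -12*w^3 + 13*w^2 + 10*w - 8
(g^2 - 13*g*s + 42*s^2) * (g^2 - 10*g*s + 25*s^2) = g^4 - 23*g^3*s + 197*g^2*s^2 - 745*g*s^3 + 1050*s^4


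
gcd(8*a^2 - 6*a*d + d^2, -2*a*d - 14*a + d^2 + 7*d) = 2*a - d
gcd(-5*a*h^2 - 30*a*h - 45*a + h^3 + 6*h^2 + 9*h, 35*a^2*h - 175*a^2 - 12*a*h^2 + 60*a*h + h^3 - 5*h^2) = 5*a - h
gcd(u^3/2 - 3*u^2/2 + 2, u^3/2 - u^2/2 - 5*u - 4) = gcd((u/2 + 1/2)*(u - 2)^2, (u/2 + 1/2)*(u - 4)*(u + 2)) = u + 1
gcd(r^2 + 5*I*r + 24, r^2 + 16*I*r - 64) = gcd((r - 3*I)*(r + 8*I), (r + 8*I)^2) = r + 8*I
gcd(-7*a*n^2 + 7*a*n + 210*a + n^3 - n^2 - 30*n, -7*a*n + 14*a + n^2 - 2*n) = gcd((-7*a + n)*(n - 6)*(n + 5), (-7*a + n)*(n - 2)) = 7*a - n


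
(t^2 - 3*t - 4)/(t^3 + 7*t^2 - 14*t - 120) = (t + 1)/(t^2 + 11*t + 30)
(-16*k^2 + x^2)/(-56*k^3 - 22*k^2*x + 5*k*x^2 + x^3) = (4*k + x)/(14*k^2 + 9*k*x + x^2)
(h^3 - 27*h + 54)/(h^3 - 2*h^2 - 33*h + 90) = (h - 3)/(h - 5)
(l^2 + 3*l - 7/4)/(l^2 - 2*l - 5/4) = (-4*l^2 - 12*l + 7)/(-4*l^2 + 8*l + 5)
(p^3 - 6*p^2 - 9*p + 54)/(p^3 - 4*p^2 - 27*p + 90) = (p + 3)/(p + 5)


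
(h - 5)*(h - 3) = h^2 - 8*h + 15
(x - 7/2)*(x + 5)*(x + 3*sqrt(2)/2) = x^3 + 3*x^2/2 + 3*sqrt(2)*x^2/2 - 35*x/2 + 9*sqrt(2)*x/4 - 105*sqrt(2)/4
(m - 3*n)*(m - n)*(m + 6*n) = m^3 + 2*m^2*n - 21*m*n^2 + 18*n^3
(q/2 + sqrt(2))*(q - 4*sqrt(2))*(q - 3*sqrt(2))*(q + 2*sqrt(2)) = q^4/2 - 3*sqrt(2)*q^3/2 - 12*q^2 + 20*sqrt(2)*q + 96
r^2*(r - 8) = r^3 - 8*r^2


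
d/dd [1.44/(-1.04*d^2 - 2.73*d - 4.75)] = (2.9952*d + 3.9312)/(1.04*d^2 + 2.73*d + 4.75)^2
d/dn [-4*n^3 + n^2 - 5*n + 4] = -12*n^2 + 2*n - 5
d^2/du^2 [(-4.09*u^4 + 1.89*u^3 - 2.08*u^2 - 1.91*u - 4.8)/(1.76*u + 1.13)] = (-76.015104*u^4 - 118.438144*u^3 - 40.11726*u^2 + 14.480046*u - 27.451648)/(5.451776*u^3 + 10.500864*u^2 + 6.742032*u + 1.442897)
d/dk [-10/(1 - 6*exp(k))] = -60*exp(k)/(6*exp(k) - 1)^2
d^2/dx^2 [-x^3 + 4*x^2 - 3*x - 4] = 8 - 6*x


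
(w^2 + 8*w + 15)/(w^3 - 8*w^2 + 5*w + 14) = (w^2 + 8*w + 15)/(w^3 - 8*w^2 + 5*w + 14)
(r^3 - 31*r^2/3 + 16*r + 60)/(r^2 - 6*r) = r - 13/3 - 10/r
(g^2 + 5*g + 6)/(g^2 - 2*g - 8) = (g + 3)/(g - 4)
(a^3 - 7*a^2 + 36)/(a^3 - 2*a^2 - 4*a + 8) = (a^2 - 9*a + 18)/(a^2 - 4*a + 4)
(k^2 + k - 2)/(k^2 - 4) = (k - 1)/(k - 2)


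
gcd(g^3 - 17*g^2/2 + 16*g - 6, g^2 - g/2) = g - 1/2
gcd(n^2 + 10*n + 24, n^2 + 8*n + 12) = n + 6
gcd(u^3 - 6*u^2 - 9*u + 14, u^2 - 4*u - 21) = u - 7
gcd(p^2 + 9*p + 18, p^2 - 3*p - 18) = p + 3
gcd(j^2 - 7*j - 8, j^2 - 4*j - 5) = j + 1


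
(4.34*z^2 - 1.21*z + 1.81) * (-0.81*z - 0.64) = -3.5154*z^3 - 1.7975*z^2 - 0.6917*z - 1.1584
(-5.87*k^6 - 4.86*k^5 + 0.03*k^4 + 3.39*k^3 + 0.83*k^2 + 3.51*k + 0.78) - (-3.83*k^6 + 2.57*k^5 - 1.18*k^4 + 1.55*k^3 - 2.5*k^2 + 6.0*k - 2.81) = -2.04*k^6 - 7.43*k^5 + 1.21*k^4 + 1.84*k^3 + 3.33*k^2 - 2.49*k + 3.59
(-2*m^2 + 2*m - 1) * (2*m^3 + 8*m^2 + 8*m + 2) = -4*m^5 - 12*m^4 - 2*m^3 + 4*m^2 - 4*m - 2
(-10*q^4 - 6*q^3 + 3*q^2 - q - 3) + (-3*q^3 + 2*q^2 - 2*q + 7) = -10*q^4 - 9*q^3 + 5*q^2 - 3*q + 4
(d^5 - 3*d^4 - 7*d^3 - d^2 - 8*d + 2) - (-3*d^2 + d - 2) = d^5 - 3*d^4 - 7*d^3 + 2*d^2 - 9*d + 4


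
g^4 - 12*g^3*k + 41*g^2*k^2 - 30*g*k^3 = g*(g - 6*k)*(g - 5*k)*(g - k)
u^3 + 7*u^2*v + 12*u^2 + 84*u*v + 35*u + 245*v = (u + 5)*(u + 7)*(u + 7*v)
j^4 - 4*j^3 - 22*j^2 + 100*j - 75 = (j - 5)*(j - 3)*(j - 1)*(j + 5)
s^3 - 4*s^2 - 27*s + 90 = (s - 6)*(s - 3)*(s + 5)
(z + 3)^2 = z^2 + 6*z + 9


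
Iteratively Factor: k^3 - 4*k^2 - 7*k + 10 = (k - 5)*(k^2 + k - 2) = (k - 5)*(k - 1)*(k + 2)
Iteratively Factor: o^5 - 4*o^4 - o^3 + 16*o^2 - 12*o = (o - 3)*(o^4 - o^3 - 4*o^2 + 4*o) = o*(o - 3)*(o^3 - o^2 - 4*o + 4) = o*(o - 3)*(o - 2)*(o^2 + o - 2) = o*(o - 3)*(o - 2)*(o + 2)*(o - 1)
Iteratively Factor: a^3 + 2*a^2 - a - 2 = (a + 1)*(a^2 + a - 2) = (a + 1)*(a + 2)*(a - 1)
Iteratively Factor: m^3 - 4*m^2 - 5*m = (m + 1)*(m^2 - 5*m) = (m - 5)*(m + 1)*(m)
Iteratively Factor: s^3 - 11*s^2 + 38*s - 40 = (s - 2)*(s^2 - 9*s + 20) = (s - 4)*(s - 2)*(s - 5)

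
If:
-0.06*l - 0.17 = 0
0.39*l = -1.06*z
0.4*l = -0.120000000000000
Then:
No Solution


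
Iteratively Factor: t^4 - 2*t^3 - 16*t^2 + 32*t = (t + 4)*(t^3 - 6*t^2 + 8*t) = (t - 2)*(t + 4)*(t^2 - 4*t) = (t - 4)*(t - 2)*(t + 4)*(t)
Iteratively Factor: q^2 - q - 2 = (q - 2)*(q + 1)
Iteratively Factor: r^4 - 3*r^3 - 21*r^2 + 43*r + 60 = (r + 1)*(r^3 - 4*r^2 - 17*r + 60) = (r - 3)*(r + 1)*(r^2 - r - 20) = (r - 5)*(r - 3)*(r + 1)*(r + 4)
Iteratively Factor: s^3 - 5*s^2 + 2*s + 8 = (s + 1)*(s^2 - 6*s + 8) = (s - 4)*(s + 1)*(s - 2)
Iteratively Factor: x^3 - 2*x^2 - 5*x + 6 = (x + 2)*(x^2 - 4*x + 3) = (x - 1)*(x + 2)*(x - 3)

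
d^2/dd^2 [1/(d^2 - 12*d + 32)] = 2*(-d^2 + 12*d + 4*(d - 6)^2 - 32)/(d^2 - 12*d + 32)^3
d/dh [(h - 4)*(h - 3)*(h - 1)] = 3*h^2 - 16*h + 19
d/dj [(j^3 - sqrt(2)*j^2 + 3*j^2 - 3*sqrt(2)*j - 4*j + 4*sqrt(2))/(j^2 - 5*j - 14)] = (j^4 - 10*j^3 - 53*j^2 + 8*sqrt(2)*j^2 - 84*j + 20*sqrt(2)*j + 56 + 62*sqrt(2))/(j^4 - 10*j^3 - 3*j^2 + 140*j + 196)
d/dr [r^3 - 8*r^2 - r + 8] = 3*r^2 - 16*r - 1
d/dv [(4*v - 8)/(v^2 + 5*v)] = 4*(-v^2 + 4*v + 10)/(v^2*(v^2 + 10*v + 25))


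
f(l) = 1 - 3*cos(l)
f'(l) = 3*sin(l)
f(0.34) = -1.83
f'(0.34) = 1.00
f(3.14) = 4.00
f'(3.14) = 0.00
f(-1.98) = 2.19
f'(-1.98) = -2.75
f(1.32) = 0.26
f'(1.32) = 2.91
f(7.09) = -1.08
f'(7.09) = 2.17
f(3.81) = 3.35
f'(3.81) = -1.86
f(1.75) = 1.53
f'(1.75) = 2.95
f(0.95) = -0.75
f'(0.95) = 2.44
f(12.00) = -1.53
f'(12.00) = -1.61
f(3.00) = 3.97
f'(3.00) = 0.42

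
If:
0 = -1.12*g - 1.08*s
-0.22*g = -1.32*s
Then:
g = 0.00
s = 0.00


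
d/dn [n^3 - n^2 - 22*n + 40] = 3*n^2 - 2*n - 22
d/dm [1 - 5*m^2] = -10*m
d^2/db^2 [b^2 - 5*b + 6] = 2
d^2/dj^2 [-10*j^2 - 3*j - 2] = -20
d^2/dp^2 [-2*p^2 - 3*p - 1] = -4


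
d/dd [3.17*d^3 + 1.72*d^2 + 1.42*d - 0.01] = 9.51*d^2 + 3.44*d + 1.42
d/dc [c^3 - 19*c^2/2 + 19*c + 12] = 3*c^2 - 19*c + 19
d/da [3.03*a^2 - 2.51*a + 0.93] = 6.06*a - 2.51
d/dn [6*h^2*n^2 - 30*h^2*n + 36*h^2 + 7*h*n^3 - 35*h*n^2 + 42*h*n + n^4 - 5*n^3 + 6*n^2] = 12*h^2*n - 30*h^2 + 21*h*n^2 - 70*h*n + 42*h + 4*n^3 - 15*n^2 + 12*n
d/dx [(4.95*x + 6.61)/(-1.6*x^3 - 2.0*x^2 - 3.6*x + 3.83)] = (15.84*x^3 + 41.628*x^2 + 26.44*x + 42.7545)/(2.56*x^6 + 6.4*x^5 + 15.52*x^4 + 2.144*x^3 - 2.36*x^2 - 27.576*x + 14.6689)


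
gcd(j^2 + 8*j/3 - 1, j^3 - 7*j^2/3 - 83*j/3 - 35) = j + 3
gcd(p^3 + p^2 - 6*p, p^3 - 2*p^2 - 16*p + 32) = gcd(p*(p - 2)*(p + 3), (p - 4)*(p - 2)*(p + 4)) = p - 2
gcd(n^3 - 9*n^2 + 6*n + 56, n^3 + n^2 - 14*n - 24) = n^2 - 2*n - 8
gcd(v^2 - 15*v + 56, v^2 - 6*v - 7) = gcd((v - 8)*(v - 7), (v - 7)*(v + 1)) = v - 7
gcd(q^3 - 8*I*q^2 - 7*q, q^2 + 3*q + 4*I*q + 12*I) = 1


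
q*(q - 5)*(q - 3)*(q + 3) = q^4 - 5*q^3 - 9*q^2 + 45*q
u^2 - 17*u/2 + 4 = (u - 8)*(u - 1/2)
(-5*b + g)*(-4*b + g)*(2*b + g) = 40*b^3 + 2*b^2*g - 7*b*g^2 + g^3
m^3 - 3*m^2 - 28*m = m*(m - 7)*(m + 4)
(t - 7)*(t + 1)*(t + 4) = t^3 - 2*t^2 - 31*t - 28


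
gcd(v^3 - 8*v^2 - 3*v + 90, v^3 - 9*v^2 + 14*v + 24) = v - 6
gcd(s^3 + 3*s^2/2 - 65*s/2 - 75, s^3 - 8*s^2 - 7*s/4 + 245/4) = s + 5/2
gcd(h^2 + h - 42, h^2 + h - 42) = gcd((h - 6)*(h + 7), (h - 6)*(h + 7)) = h^2 + h - 42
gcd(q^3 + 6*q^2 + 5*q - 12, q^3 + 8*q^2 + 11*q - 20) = q^2 + 3*q - 4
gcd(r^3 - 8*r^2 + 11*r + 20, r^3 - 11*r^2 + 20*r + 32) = r^2 - 3*r - 4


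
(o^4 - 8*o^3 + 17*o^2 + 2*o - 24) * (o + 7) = o^5 - o^4 - 39*o^3 + 121*o^2 - 10*o - 168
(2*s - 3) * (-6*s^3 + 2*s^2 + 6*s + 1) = -12*s^4 + 22*s^3 + 6*s^2 - 16*s - 3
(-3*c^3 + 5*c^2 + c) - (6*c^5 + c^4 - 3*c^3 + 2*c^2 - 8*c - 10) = -6*c^5 - c^4 + 3*c^2 + 9*c + 10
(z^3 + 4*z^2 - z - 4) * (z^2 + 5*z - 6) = z^5 + 9*z^4 + 13*z^3 - 33*z^2 - 14*z + 24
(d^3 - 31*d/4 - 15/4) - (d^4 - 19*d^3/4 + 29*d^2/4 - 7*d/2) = -d^4 + 23*d^3/4 - 29*d^2/4 - 17*d/4 - 15/4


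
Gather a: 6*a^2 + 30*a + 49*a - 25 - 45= 6*a^2 + 79*a - 70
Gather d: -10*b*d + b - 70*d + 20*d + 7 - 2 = b + d*(-10*b - 50) + 5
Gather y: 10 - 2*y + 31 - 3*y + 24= 65 - 5*y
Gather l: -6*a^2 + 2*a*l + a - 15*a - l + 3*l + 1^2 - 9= -6*a^2 - 14*a + l*(2*a + 2) - 8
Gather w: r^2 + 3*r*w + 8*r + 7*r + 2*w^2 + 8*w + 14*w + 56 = r^2 + 15*r + 2*w^2 + w*(3*r + 22) + 56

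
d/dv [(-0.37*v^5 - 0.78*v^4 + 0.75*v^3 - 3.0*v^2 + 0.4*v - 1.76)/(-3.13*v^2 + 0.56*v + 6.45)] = (3.4743*v^6 + 4.054*v^5 - 15.5904*v^4 - 19.284*v^3 + 14.0845*v^2 - 49.7176*v + 3.5656)/(9.7969*v^4 - 3.5056*v^3 - 40.0634*v^2 + 7.224*v + 41.6025)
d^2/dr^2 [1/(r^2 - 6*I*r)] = 2*(-r*(r - 6*I) + 4*(r - 3*I)^2)/(r^3*(r - 6*I)^3)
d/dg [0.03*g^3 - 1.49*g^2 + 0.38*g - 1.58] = 0.09*g^2 - 2.98*g + 0.38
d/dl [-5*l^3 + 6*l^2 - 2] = 3*l*(4 - 5*l)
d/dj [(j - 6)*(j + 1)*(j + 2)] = 3*j^2 - 6*j - 16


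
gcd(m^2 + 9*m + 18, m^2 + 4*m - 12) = m + 6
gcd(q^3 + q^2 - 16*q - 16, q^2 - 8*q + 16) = q - 4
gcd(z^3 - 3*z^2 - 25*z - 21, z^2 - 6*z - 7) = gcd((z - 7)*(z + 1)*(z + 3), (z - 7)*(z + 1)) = z^2 - 6*z - 7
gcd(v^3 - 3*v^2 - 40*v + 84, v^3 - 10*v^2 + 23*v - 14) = v^2 - 9*v + 14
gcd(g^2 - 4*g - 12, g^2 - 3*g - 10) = g + 2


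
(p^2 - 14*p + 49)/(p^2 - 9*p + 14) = (p - 7)/(p - 2)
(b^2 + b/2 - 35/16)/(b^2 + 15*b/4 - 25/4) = (b + 7/4)/(b + 5)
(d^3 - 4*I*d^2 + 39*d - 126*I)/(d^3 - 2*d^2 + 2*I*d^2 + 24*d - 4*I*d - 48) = (d^2 - 10*I*d - 21)/(d^2 + d*(-2 - 4*I) + 8*I)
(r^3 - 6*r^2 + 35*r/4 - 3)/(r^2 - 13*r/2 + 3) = (r^2 - 11*r/2 + 6)/(r - 6)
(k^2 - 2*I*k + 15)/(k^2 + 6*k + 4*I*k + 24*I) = (k^2 - 2*I*k + 15)/(k^2 + k*(6 + 4*I) + 24*I)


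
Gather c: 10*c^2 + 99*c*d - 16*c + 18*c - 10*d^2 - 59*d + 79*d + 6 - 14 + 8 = 10*c^2 + c*(99*d + 2) - 10*d^2 + 20*d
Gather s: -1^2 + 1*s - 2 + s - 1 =2*s - 4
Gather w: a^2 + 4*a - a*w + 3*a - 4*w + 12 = a^2 + 7*a + w*(-a - 4) + 12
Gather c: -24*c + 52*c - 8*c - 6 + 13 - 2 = 20*c + 5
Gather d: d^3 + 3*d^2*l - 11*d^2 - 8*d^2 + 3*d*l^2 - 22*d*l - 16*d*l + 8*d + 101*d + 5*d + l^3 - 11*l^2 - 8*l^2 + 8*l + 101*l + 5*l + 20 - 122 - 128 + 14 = d^3 + d^2*(3*l - 19) + d*(3*l^2 - 38*l + 114) + l^3 - 19*l^2 + 114*l - 216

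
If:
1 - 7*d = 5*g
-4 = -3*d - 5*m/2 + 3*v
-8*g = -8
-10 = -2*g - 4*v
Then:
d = -4/7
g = 1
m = 164/35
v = 2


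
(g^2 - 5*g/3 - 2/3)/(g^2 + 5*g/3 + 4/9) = 3*(g - 2)/(3*g + 4)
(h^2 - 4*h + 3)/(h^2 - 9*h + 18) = (h - 1)/(h - 6)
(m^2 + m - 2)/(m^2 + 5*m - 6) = (m + 2)/(m + 6)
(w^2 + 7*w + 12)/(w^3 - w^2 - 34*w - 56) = (w + 3)/(w^2 - 5*w - 14)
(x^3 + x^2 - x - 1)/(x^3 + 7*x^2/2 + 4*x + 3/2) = 2*(x - 1)/(2*x + 3)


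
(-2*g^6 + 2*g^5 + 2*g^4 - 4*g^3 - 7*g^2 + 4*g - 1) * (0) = 0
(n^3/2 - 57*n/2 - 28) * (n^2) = n^5/2 - 57*n^3/2 - 28*n^2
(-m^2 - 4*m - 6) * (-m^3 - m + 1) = m^5 + 4*m^4 + 7*m^3 + 3*m^2 + 2*m - 6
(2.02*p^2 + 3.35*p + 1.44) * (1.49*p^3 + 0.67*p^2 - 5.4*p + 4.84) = 3.0098*p^5 + 6.3449*p^4 - 6.5179*p^3 - 7.3484*p^2 + 8.438*p + 6.9696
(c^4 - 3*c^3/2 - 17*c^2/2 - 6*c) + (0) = c^4 - 3*c^3/2 - 17*c^2/2 - 6*c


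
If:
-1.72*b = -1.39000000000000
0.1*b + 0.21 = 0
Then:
No Solution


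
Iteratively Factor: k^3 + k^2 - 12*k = (k - 3)*(k^2 + 4*k) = k*(k - 3)*(k + 4)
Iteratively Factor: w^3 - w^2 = (w)*(w^2 - w) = w^2*(w - 1)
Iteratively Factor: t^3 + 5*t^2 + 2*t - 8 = (t + 2)*(t^2 + 3*t - 4) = (t + 2)*(t + 4)*(t - 1)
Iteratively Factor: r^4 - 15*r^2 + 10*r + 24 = (r + 4)*(r^3 - 4*r^2 + r + 6) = (r + 1)*(r + 4)*(r^2 - 5*r + 6) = (r - 3)*(r + 1)*(r + 4)*(r - 2)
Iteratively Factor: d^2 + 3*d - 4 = (d - 1)*(d + 4)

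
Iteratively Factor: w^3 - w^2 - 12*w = (w)*(w^2 - w - 12) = w*(w + 3)*(w - 4)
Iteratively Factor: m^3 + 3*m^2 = (m)*(m^2 + 3*m) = m^2*(m + 3)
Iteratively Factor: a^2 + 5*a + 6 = (a + 3)*(a + 2)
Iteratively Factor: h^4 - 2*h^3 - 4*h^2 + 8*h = (h)*(h^3 - 2*h^2 - 4*h + 8) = h*(h + 2)*(h^2 - 4*h + 4) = h*(h - 2)*(h + 2)*(h - 2)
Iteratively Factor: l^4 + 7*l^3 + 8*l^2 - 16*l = (l + 4)*(l^3 + 3*l^2 - 4*l) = (l - 1)*(l + 4)*(l^2 + 4*l) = (l - 1)*(l + 4)^2*(l)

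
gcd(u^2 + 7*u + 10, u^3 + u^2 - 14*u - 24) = u + 2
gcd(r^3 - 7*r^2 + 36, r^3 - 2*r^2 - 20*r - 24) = r^2 - 4*r - 12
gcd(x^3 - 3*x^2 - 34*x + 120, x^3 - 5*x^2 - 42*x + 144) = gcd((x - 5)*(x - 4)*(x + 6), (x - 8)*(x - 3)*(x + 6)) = x + 6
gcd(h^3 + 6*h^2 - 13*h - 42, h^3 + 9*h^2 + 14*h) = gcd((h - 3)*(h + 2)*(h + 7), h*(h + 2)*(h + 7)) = h^2 + 9*h + 14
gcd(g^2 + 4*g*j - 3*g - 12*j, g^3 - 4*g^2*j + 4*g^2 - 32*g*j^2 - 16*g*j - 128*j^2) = g + 4*j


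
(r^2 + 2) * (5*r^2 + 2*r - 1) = 5*r^4 + 2*r^3 + 9*r^2 + 4*r - 2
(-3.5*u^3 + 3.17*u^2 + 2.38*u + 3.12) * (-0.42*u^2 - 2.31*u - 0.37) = 1.47*u^5 + 6.7536*u^4 - 7.0273*u^3 - 7.9811*u^2 - 8.0878*u - 1.1544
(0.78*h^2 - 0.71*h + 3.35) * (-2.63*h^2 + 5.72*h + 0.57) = -2.0514*h^4 + 6.3289*h^3 - 12.4271*h^2 + 18.7573*h + 1.9095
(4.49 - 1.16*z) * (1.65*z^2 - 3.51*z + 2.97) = -1.914*z^3 + 11.4801*z^2 - 19.2051*z + 13.3353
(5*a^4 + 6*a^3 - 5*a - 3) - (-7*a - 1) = 5*a^4 + 6*a^3 + 2*a - 2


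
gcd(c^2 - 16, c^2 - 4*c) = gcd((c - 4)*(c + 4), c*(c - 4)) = c - 4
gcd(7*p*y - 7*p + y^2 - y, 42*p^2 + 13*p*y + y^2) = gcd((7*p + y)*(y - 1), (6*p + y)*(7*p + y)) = 7*p + y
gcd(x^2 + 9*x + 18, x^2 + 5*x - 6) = x + 6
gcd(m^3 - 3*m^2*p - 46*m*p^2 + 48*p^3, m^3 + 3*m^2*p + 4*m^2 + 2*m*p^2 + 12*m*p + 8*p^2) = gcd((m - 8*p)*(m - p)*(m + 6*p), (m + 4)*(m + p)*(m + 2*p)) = 1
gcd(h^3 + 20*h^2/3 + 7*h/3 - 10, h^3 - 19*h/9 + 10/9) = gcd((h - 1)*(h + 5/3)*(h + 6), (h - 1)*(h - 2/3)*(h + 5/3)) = h^2 + 2*h/3 - 5/3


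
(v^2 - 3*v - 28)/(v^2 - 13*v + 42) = (v + 4)/(v - 6)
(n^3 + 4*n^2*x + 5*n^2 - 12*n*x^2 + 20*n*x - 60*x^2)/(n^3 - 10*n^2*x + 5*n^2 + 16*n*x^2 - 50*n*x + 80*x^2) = (-n - 6*x)/(-n + 8*x)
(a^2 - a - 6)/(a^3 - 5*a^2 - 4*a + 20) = (a - 3)/(a^2 - 7*a + 10)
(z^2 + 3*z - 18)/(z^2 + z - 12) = (z + 6)/(z + 4)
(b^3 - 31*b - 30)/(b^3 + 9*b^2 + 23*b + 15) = (b - 6)/(b + 3)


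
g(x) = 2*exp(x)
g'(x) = 2*exp(x)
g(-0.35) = 1.41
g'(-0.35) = 1.41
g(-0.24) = 1.57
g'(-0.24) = 1.57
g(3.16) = 47.14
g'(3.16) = 47.14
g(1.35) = 7.71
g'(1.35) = 7.71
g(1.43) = 8.36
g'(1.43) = 8.36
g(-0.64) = 1.05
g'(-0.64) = 1.05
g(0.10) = 2.21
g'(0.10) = 2.21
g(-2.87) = 0.11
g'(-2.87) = 0.11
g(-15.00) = 0.00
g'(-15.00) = 0.00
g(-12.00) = 0.00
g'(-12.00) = 0.00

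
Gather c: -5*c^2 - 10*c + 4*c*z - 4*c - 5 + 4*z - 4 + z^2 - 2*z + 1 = -5*c^2 + c*(4*z - 14) + z^2 + 2*z - 8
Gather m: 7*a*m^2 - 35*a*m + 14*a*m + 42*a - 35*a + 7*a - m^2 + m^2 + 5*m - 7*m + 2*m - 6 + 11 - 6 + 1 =7*a*m^2 - 21*a*m + 14*a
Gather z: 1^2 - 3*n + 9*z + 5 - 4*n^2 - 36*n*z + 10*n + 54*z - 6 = -4*n^2 + 7*n + z*(63 - 36*n)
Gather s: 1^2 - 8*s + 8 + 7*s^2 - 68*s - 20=7*s^2 - 76*s - 11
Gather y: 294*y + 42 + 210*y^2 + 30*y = 210*y^2 + 324*y + 42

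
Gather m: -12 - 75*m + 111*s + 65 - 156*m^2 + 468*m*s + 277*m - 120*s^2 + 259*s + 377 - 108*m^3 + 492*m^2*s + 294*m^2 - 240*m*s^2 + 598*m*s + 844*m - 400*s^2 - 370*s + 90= -108*m^3 + m^2*(492*s + 138) + m*(-240*s^2 + 1066*s + 1046) - 520*s^2 + 520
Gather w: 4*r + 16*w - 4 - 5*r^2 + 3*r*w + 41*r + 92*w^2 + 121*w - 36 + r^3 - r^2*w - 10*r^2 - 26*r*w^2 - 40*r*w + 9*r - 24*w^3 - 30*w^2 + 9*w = r^3 - 15*r^2 + 54*r - 24*w^3 + w^2*(62 - 26*r) + w*(-r^2 - 37*r + 146) - 40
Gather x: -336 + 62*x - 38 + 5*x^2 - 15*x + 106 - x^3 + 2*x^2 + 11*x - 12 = -x^3 + 7*x^2 + 58*x - 280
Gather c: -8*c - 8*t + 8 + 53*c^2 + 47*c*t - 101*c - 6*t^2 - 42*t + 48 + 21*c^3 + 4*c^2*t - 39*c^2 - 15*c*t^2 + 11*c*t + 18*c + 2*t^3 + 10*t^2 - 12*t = 21*c^3 + c^2*(4*t + 14) + c*(-15*t^2 + 58*t - 91) + 2*t^3 + 4*t^2 - 62*t + 56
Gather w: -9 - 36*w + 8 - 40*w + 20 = 19 - 76*w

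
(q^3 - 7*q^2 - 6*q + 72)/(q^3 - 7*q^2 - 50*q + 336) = (q^2 - q - 12)/(q^2 - q - 56)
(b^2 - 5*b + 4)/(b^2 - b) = (b - 4)/b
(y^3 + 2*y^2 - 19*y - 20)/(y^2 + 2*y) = (y^3 + 2*y^2 - 19*y - 20)/(y*(y + 2))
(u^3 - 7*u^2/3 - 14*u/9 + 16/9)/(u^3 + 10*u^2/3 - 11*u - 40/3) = (u - 2/3)/(u + 5)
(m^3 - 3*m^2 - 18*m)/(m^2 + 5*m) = (m^2 - 3*m - 18)/(m + 5)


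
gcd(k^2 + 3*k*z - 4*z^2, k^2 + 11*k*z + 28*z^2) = k + 4*z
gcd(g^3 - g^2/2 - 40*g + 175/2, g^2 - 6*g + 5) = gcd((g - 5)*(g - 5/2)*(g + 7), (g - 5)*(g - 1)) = g - 5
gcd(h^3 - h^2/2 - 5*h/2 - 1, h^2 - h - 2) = h^2 - h - 2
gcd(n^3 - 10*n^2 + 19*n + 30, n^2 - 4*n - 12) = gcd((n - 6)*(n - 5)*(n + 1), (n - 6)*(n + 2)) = n - 6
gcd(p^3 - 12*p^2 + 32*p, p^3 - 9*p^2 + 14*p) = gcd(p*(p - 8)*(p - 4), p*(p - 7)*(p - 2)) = p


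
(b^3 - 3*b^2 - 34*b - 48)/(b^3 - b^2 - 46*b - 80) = (b + 3)/(b + 5)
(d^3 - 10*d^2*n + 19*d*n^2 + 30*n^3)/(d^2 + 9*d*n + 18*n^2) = (d^3 - 10*d^2*n + 19*d*n^2 + 30*n^3)/(d^2 + 9*d*n + 18*n^2)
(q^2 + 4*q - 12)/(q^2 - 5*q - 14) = (-q^2 - 4*q + 12)/(-q^2 + 5*q + 14)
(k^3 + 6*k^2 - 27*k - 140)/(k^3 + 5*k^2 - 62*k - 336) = (k^2 - k - 20)/(k^2 - 2*k - 48)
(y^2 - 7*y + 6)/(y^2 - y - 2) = (-y^2 + 7*y - 6)/(-y^2 + y + 2)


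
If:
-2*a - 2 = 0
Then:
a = -1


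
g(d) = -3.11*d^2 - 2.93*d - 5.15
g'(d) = -6.22*d - 2.93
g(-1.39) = -7.09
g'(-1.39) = 5.72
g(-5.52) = -83.74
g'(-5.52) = 31.40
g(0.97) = -10.92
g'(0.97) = -8.96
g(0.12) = -5.55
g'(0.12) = -3.68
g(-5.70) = -89.49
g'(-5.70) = 32.52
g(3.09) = -43.90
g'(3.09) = -22.15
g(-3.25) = -28.48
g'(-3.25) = 17.28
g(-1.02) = -5.40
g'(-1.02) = 3.41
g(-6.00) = -99.53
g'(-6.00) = 34.39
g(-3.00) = -24.35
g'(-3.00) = 15.73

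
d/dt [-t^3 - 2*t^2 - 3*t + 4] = -3*t^2 - 4*t - 3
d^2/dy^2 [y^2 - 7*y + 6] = 2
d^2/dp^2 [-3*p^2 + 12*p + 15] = -6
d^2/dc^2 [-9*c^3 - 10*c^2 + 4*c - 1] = -54*c - 20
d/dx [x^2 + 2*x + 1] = 2*x + 2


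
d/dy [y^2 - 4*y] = 2*y - 4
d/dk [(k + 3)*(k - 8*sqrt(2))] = 2*k - 8*sqrt(2) + 3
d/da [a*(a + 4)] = 2*a + 4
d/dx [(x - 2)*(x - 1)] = 2*x - 3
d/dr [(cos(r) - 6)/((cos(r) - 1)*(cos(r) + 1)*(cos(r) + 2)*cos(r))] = (3*cos(r)^4 - 20*cos(r)^3 - 37*cos(r)^2 + 12*cos(r) + 12)/((cos(r) + 2)^2*sin(r)^3*cos(r)^2)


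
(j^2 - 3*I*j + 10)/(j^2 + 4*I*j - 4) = (j - 5*I)/(j + 2*I)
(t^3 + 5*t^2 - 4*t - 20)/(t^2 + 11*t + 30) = (t^2 - 4)/(t + 6)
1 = 1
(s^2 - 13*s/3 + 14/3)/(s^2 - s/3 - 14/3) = (s - 2)/(s + 2)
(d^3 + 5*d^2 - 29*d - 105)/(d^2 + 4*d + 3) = (d^2 + 2*d - 35)/(d + 1)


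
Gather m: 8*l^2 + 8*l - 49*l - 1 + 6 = 8*l^2 - 41*l + 5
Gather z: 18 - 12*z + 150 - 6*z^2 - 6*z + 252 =-6*z^2 - 18*z + 420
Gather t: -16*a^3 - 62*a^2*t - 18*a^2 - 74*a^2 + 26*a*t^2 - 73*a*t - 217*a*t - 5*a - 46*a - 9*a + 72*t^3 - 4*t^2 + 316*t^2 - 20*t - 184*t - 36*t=-16*a^3 - 92*a^2 - 60*a + 72*t^3 + t^2*(26*a + 312) + t*(-62*a^2 - 290*a - 240)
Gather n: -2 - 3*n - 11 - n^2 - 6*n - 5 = -n^2 - 9*n - 18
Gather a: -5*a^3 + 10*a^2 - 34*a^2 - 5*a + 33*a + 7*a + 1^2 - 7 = -5*a^3 - 24*a^2 + 35*a - 6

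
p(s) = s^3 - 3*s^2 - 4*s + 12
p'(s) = 3*s^2 - 6*s - 4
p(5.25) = 53.02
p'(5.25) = 47.19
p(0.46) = 9.62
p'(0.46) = -6.13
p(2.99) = -0.05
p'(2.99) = 4.88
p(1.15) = 4.95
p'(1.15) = -6.93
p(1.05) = 5.65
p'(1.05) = -6.99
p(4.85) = 36.12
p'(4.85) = 37.47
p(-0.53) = 13.13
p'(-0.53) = 0.02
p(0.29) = 10.61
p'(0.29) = -5.49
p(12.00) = 1260.00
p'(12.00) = 356.00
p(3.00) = 0.00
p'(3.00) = 5.00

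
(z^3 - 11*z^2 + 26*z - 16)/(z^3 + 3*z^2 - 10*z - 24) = (z^3 - 11*z^2 + 26*z - 16)/(z^3 + 3*z^2 - 10*z - 24)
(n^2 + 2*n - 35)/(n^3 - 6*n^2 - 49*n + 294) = (n - 5)/(n^2 - 13*n + 42)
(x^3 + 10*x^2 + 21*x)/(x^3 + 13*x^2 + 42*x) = (x + 3)/(x + 6)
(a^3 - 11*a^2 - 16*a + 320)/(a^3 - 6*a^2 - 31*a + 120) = (a - 8)/(a - 3)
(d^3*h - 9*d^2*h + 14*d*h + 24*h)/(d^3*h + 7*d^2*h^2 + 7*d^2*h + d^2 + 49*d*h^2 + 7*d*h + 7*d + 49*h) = h*(d^3 - 9*d^2 + 14*d + 24)/(d^3*h + 7*d^2*h^2 + 7*d^2*h + d^2 + 49*d*h^2 + 7*d*h + 7*d + 49*h)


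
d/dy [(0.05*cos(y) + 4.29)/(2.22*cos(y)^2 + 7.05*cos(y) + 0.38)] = (0.111*cos(y)^2 + 19.0476*cos(y) + 30.2255)*sin(y)/(4.9284*cos(y)^4 + 31.302*cos(y)^3 + 51.3897*cos(y)^2 + 5.358*cos(y) + 0.1444)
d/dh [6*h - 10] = 6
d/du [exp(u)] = exp(u)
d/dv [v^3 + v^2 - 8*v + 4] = 3*v^2 + 2*v - 8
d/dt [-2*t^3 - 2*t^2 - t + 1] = -6*t^2 - 4*t - 1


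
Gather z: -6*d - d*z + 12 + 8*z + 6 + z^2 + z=-6*d + z^2 + z*(9 - d) + 18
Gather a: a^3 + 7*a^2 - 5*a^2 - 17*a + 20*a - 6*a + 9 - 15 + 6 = a^3 + 2*a^2 - 3*a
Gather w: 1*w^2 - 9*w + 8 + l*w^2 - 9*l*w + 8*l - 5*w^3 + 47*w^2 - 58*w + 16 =8*l - 5*w^3 + w^2*(l + 48) + w*(-9*l - 67) + 24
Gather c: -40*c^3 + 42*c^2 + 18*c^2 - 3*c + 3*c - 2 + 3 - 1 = -40*c^3 + 60*c^2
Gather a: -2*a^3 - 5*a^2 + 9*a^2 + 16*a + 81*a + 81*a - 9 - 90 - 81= -2*a^3 + 4*a^2 + 178*a - 180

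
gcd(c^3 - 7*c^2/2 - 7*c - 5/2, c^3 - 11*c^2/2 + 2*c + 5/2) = c^2 - 9*c/2 - 5/2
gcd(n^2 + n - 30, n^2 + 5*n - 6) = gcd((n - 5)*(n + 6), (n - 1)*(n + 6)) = n + 6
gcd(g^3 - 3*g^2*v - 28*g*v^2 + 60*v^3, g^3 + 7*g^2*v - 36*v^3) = -g + 2*v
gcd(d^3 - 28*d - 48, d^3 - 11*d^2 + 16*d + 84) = d^2 - 4*d - 12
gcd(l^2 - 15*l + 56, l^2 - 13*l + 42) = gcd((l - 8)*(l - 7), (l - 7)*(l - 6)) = l - 7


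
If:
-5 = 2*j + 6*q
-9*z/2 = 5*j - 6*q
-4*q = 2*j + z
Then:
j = -5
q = 5/6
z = 20/3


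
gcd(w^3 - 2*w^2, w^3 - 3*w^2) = w^2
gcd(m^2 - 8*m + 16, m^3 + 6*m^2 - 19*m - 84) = m - 4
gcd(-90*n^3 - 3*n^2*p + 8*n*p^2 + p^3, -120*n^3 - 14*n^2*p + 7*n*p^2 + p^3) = 30*n^2 + 11*n*p + p^2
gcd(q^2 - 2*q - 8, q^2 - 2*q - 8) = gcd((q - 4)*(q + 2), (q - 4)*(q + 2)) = q^2 - 2*q - 8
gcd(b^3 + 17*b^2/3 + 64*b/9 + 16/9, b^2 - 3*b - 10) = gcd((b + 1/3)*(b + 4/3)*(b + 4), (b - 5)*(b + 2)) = 1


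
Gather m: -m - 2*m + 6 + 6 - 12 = -3*m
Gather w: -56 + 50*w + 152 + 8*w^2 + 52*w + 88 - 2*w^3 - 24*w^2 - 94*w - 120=-2*w^3 - 16*w^2 + 8*w + 64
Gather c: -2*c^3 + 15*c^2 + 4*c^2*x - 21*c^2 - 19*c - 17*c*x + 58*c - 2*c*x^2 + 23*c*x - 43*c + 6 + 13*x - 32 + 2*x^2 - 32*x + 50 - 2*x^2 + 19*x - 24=-2*c^3 + c^2*(4*x - 6) + c*(-2*x^2 + 6*x - 4)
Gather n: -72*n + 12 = 12 - 72*n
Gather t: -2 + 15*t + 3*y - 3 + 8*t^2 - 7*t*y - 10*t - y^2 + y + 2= 8*t^2 + t*(5 - 7*y) - y^2 + 4*y - 3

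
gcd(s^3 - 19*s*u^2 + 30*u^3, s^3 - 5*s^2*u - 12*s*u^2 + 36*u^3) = s - 2*u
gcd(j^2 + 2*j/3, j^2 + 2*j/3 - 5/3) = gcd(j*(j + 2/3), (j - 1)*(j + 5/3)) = 1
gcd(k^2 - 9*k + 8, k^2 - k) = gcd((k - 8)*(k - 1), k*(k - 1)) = k - 1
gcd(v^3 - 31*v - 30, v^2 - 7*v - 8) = v + 1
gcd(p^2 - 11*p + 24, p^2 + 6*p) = 1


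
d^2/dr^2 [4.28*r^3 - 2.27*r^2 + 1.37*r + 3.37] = 25.68*r - 4.54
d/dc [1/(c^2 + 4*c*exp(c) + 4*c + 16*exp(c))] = 2*(-2*c*exp(c) - c - 10*exp(c) - 2)/(c^2 + 4*c*exp(c) + 4*c + 16*exp(c))^2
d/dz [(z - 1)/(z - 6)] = -5/(z - 6)^2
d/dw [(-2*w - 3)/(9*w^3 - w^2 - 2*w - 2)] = (-18*w^3 + 2*w^2 + 4*w - (2*w + 3)*(-27*w^2 + 2*w + 2) + 4)/(-9*w^3 + w^2 + 2*w + 2)^2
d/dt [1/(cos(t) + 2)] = sin(t)/(cos(t) + 2)^2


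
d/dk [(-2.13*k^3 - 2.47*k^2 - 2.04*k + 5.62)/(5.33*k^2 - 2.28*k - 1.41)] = (-11.3529*k^4 + 9.7128*k^3 + 25.5147*k^2 - 52.9438*k + 15.69)/(28.4089*k^4 - 24.3048*k^3 - 9.8322*k^2 + 6.4296*k + 1.9881)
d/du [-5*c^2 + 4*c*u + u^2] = 4*c + 2*u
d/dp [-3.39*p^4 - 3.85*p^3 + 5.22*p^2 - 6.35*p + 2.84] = -13.56*p^3 - 11.55*p^2 + 10.44*p - 6.35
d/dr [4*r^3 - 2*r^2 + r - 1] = 12*r^2 - 4*r + 1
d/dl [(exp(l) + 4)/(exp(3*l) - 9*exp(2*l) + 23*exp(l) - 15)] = (-(exp(l) + 4)*(3*exp(2*l) - 18*exp(l) + 23) + exp(3*l) - 9*exp(2*l) + 23*exp(l) - 15)*exp(l)/(exp(3*l) - 9*exp(2*l) + 23*exp(l) - 15)^2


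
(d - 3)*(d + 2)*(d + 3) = d^3 + 2*d^2 - 9*d - 18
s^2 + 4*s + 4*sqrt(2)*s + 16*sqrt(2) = (s + 4)*(s + 4*sqrt(2))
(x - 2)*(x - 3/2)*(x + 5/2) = x^3 - x^2 - 23*x/4 + 15/2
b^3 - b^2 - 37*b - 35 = (b - 7)*(b + 1)*(b + 5)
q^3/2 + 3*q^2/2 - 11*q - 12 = (q/2 + 1/2)*(q - 4)*(q + 6)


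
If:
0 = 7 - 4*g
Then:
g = 7/4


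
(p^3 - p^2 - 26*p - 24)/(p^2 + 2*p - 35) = (p^3 - p^2 - 26*p - 24)/(p^2 + 2*p - 35)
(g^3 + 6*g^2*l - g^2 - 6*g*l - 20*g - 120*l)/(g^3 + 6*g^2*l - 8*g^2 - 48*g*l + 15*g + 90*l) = (g + 4)/(g - 3)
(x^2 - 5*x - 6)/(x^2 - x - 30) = (x + 1)/(x + 5)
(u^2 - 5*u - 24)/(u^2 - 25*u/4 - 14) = 4*(u + 3)/(4*u + 7)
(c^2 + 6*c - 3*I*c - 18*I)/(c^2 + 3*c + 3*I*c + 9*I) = (c^2 + 3*c*(2 - I) - 18*I)/(c^2 + 3*c*(1 + I) + 9*I)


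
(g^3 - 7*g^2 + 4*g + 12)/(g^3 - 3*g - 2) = (g - 6)/(g + 1)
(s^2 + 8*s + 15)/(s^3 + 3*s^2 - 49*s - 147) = (s + 5)/(s^2 - 49)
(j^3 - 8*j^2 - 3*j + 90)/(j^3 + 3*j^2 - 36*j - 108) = (j - 5)/(j + 6)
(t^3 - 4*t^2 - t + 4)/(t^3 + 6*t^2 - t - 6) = (t - 4)/(t + 6)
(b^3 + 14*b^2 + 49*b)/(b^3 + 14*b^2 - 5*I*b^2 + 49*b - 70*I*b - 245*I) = b/(b - 5*I)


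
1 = 1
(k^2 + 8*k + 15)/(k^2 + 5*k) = (k + 3)/k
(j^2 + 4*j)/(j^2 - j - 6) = j*(j + 4)/(j^2 - j - 6)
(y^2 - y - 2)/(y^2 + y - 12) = (y^2 - y - 2)/(y^2 + y - 12)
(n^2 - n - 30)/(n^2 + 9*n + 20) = (n - 6)/(n + 4)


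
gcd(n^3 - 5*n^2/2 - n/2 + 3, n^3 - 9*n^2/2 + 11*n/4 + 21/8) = n - 3/2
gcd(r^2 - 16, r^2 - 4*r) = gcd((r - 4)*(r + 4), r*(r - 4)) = r - 4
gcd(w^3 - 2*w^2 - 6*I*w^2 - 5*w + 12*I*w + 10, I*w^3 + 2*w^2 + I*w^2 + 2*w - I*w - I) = w - I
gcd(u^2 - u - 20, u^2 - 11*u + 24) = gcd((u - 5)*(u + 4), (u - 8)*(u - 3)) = 1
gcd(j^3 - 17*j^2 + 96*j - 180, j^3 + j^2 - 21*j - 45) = j - 5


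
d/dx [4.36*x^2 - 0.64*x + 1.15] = 8.72*x - 0.64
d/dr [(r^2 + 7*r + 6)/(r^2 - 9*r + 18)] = 4*(-4*r^2 + 6*r + 45)/(r^4 - 18*r^3 + 117*r^2 - 324*r + 324)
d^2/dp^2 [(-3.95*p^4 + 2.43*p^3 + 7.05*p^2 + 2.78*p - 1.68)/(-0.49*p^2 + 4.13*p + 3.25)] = (1.89679*p^6 - 47.96169*p^5 + 366.50628*p^4 + 727.79679*p^3 + 240.019908*p^2 - 200.963046*p - 11.640166)/(0.117649*p^6 - 2.974839*p^5 + 22.732668*p^4 - 30.982847*p^3 - 150.7779*p^2 - 130.869375*p - 34.328125)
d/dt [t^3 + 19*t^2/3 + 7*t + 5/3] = 3*t^2 + 38*t/3 + 7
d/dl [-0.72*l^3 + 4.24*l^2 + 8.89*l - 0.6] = -2.16*l^2 + 8.48*l + 8.89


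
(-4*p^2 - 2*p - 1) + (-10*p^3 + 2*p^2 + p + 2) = -10*p^3 - 2*p^2 - p + 1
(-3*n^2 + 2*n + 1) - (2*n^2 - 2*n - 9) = -5*n^2 + 4*n + 10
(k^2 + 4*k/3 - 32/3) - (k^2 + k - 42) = k/3 + 94/3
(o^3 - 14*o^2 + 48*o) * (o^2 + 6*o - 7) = o^5 - 8*o^4 - 43*o^3 + 386*o^2 - 336*o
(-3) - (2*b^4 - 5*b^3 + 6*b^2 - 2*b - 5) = -2*b^4 + 5*b^3 - 6*b^2 + 2*b + 2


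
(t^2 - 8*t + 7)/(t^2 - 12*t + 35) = (t - 1)/(t - 5)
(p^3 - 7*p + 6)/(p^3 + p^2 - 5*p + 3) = (p - 2)/(p - 1)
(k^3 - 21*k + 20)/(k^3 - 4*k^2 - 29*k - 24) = (-k^3 + 21*k - 20)/(-k^3 + 4*k^2 + 29*k + 24)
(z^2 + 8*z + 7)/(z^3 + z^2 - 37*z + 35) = (z + 1)/(z^2 - 6*z + 5)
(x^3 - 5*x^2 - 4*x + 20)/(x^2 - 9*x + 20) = (x^2 - 4)/(x - 4)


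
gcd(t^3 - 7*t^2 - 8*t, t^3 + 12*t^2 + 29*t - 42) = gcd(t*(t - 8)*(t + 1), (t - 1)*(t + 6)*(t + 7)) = 1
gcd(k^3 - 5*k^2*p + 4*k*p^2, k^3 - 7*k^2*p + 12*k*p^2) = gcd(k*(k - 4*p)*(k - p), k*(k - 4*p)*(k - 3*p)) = -k^2 + 4*k*p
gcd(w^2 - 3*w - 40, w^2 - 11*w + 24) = w - 8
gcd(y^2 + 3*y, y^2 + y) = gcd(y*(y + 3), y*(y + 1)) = y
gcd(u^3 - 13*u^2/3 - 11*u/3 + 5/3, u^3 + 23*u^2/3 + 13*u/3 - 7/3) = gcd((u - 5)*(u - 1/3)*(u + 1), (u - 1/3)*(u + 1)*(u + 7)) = u^2 + 2*u/3 - 1/3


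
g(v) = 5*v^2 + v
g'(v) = 10*v + 1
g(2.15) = 25.26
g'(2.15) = 22.50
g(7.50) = 288.75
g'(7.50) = 76.00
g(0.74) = 3.48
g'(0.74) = 8.40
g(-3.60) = 61.20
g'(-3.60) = -35.00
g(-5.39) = 139.87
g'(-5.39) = -52.90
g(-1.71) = 12.91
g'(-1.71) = -16.10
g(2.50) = 33.75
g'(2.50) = 26.00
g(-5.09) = 124.45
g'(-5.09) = -49.90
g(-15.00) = 1110.00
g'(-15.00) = -149.00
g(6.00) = 186.00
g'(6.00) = 61.00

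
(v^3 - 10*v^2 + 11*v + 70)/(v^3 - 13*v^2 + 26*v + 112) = (v - 5)/(v - 8)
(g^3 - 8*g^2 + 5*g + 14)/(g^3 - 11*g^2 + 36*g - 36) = (g^2 - 6*g - 7)/(g^2 - 9*g + 18)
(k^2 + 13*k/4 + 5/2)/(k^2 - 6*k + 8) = (4*k^2 + 13*k + 10)/(4*(k^2 - 6*k + 8))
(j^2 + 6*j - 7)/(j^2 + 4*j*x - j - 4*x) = (j + 7)/(j + 4*x)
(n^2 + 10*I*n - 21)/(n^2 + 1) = (n^2 + 10*I*n - 21)/(n^2 + 1)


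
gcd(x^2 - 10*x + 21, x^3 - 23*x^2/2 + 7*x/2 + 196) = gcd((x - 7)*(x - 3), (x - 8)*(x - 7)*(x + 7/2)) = x - 7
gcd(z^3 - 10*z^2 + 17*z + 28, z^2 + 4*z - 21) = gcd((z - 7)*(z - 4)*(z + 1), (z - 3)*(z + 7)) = 1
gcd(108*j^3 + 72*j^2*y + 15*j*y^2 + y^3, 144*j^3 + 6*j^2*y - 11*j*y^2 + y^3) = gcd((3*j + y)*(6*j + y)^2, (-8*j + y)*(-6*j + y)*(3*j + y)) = 3*j + y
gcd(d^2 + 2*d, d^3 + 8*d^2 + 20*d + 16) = d + 2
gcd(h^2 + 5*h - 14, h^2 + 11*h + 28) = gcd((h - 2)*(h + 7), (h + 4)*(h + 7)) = h + 7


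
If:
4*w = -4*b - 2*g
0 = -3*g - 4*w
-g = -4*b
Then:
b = -w/3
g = -4*w/3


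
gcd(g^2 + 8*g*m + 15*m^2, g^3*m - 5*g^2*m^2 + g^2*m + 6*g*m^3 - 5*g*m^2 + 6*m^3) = 1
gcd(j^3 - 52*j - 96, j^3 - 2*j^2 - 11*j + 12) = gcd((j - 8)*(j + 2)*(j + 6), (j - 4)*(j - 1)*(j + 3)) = 1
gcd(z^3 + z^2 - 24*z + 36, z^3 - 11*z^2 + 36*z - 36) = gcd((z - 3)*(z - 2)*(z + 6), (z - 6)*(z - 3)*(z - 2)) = z^2 - 5*z + 6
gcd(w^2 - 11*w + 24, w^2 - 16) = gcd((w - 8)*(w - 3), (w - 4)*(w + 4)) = 1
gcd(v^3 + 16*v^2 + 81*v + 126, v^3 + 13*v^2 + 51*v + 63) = v^2 + 10*v + 21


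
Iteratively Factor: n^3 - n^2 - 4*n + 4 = (n + 2)*(n^2 - 3*n + 2) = (n - 2)*(n + 2)*(n - 1)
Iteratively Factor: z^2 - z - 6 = (z + 2)*(z - 3)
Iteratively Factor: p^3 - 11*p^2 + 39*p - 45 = (p - 5)*(p^2 - 6*p + 9) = (p - 5)*(p - 3)*(p - 3)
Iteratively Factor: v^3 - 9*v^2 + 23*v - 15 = (v - 3)*(v^2 - 6*v + 5) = (v - 3)*(v - 1)*(v - 5)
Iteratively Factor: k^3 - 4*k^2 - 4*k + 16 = (k - 4)*(k^2 - 4) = (k - 4)*(k + 2)*(k - 2)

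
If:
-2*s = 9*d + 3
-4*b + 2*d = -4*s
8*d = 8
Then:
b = -11/2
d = 1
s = -6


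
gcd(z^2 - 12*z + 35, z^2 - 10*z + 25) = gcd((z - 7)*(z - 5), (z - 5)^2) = z - 5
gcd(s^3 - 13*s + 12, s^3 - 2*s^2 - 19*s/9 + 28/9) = s - 1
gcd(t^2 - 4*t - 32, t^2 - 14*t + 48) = t - 8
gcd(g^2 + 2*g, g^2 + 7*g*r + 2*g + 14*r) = g + 2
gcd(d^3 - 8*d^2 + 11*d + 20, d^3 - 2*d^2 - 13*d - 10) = d^2 - 4*d - 5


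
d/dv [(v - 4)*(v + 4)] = 2*v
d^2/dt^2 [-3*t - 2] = 0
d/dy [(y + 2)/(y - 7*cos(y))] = (y - (y + 2)*(7*sin(y) + 1) - 7*cos(y))/(y - 7*cos(y))^2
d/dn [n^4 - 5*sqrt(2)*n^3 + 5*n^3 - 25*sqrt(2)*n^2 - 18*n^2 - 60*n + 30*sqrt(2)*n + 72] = 4*n^3 - 15*sqrt(2)*n^2 + 15*n^2 - 50*sqrt(2)*n - 36*n - 60 + 30*sqrt(2)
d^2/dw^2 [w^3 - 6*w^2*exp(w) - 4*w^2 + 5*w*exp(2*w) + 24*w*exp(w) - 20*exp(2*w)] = -6*w^2*exp(w) + 20*w*exp(2*w) + 6*w - 60*exp(2*w) + 36*exp(w) - 8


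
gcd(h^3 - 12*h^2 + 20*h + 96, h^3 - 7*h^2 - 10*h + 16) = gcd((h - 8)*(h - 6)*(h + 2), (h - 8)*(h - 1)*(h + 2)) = h^2 - 6*h - 16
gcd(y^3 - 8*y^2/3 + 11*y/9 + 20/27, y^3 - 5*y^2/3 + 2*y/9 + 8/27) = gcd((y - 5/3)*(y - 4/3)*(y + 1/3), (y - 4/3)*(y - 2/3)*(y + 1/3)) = y^2 - y - 4/9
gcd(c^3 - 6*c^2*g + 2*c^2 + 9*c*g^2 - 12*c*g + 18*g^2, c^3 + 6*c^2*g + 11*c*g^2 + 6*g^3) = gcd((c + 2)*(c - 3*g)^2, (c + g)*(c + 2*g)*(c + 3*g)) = 1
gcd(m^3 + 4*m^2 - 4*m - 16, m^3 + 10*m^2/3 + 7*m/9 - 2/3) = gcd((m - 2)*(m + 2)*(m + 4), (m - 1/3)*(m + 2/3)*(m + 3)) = 1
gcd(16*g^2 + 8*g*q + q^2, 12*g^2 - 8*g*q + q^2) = 1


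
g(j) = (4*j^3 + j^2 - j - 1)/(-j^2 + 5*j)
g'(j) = (2*j - 5)*(4*j^3 + j^2 - j - 1)/(-j^2 + 5*j)^2 + (12*j^2 + 2*j - 1)/(-j^2 + 5*j)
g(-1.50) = 1.10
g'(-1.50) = -1.45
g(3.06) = 20.20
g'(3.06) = 23.60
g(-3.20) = 4.52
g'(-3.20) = -2.44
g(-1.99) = 1.91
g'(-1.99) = -1.83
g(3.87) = 55.33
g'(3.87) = 77.30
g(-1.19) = 0.70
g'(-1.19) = -1.15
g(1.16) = 1.22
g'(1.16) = 3.19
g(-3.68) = 5.73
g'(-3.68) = -2.61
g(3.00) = 18.83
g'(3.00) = 21.97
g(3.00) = 18.83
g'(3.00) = 21.97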